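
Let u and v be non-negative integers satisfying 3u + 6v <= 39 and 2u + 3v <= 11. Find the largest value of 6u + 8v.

32

The continuous relaxation peaks at (5.5, 0) with value 33.00; rounding to a feasible lattice point costs some objective.
(u,v)=(4,1): 3·4+6·1=18≤39, 2·4+3·1=11≤11, objective 32.
(u,v)=(5,0): 3·5+6·0=15≤39, 2·5+3·0=10≤11, objective 30.
(u,v)=(3,1): 3·3+6·1=15≤39, 2·3+3·1=9≤11, objective 26.
(u,v)=(4,0): 3·4+6·0=12≤39, 2·4+3·0=8≤11, objective 24.
No feasible integer point exceeds 32.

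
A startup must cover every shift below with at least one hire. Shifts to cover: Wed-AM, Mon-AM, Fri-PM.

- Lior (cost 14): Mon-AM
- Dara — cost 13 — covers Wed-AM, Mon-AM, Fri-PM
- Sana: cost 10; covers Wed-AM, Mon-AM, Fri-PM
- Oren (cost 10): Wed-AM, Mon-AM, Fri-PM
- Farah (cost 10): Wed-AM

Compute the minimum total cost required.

Sana alone covers Wed-AM, Mon-AM, Fri-PM — every shift.
Total cost: 10.
No cover costs less than 10.

10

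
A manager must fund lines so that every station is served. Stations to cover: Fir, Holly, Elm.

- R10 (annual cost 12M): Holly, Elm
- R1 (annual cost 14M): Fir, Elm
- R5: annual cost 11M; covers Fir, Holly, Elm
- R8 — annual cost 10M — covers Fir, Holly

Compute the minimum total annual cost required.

11

This is a weighted set-cover instance.
R5 alone covers Fir, Holly, Elm — every station.
Total annual cost: 11.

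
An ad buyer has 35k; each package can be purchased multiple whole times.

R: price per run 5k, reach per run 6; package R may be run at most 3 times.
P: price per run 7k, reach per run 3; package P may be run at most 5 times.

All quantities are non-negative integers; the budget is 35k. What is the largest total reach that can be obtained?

This is a bounded integer knapsack.
2×R and 3×P: price 31 ≤ 35, reach 2·6 + 3·3 = 21.
3×R and 2×P: price 29 ≤ 35, reach 3·6 + 2·3 = 24.
Best is 24.

24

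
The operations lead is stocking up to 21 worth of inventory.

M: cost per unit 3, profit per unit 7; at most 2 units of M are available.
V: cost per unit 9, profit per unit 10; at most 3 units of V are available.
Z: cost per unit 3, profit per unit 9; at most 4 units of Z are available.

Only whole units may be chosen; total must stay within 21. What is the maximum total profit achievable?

50

2×M and 4×Z: cost 18 ≤ 21, profit 2·7 + 4·9 = 50.
1×V and 4×Z: cost 21 ≤ 21, profit 1·10 + 4·9 = 46.
Best is 50.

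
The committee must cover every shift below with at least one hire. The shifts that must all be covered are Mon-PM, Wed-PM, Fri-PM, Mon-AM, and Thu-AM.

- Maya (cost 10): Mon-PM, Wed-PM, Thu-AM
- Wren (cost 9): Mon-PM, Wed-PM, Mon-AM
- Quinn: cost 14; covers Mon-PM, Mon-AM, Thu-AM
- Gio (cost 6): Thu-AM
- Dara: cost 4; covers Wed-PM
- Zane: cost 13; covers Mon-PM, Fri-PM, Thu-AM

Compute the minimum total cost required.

This is a weighted set-cover instance.
The greedy cost-per-new-shift heuristic would pick Wren, Gio, and Zane for 28, but a cheaper cover exists.
Choose Wren and Zane: together they cover Mon-PM, Wed-PM, Fri-PM, Mon-AM, Thu-AM — every shift.
Total cost: 9 + 13 = 22.
No cover costs less than 22.

22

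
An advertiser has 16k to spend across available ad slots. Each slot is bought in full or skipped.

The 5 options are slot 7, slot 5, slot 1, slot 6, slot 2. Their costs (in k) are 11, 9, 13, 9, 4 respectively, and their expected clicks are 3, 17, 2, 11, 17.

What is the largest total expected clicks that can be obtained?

Allowing fractional choices, the relaxed optimum would be about 37.7, but ad slots are indivisible.
slot 7 + slot 2: cost 11 + 4 = 15 ≤ 16, expected clicks 3 + 17 = 20.
slot 6 + slot 2: cost 9 + 4 = 13 ≤ 16, expected clicks 11 + 17 = 28.
slot 5 + slot 2: cost 9 + 4 = 13 ≤ 16, expected clicks 17 + 17 = 34.
Best is slot 5 and slot 2 with total expected clicks 34.

34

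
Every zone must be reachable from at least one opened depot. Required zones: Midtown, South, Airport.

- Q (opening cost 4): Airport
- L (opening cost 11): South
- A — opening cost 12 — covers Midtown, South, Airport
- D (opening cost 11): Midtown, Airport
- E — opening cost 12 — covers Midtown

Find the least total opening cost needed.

The greedy cost-per-new-zone heuristic would pick Q and A for 16, but a cheaper cover exists.
A alone covers Midtown, South, Airport — every zone.
Total opening cost: 12.
No cover costs less than 12.

12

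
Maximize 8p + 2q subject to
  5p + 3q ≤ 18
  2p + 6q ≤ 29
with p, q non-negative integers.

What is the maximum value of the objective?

The continuous relaxation peaks at (3.6, 0) with value 28.80; rounding to a feasible lattice point costs some objective.
(p,q)=(3,1): 5·3+3·1=18≤18, 2·3+6·1=12≤29, objective 26.
(p,q)=(3,0): 5·3+3·0=15≤18, 2·3+6·0=6≤29, objective 24.
(p,q)=(2,2): 5·2+3·2=16≤18, 2·2+6·2=16≤29, objective 20.
(p,q)=(2,1): 5·2+3·1=13≤18, 2·2+6·1=10≤29, objective 18.
The best lattice point is (3,1), giving 26.

26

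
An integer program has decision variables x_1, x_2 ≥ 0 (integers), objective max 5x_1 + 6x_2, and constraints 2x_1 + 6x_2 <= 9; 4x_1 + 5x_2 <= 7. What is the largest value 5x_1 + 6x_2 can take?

(x_1,x_2)=(0,1): 2·0+6·1=6≤9, 4·0+5·1=5≤7, objective 6.
(x_1,x_2)=(1,0): 2·1+6·0=2≤9, 4·1+5·0=4≤7, objective 5.
(x_1,x_2)=(0,0): 2·0+6·0=0≤9, 4·0+5·0=0≤7, objective 0.
Maximum is 6 at (x_1,x_2)=(0,1).

6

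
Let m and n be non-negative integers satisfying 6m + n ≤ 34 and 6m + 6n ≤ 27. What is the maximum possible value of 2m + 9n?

(m,n)=(0,4): 6·0+1·4=4≤34, 6·0+6·4=24≤27, objective 36.
(m,n)=(1,3): 6·1+1·3=9≤34, 6·1+6·3=24≤27, objective 29.
(m,n)=(0,3): 6·0+1·3=3≤34, 6·0+6·3=18≤27, objective 27.
Maximum is 36 at (m,n)=(0,4).

36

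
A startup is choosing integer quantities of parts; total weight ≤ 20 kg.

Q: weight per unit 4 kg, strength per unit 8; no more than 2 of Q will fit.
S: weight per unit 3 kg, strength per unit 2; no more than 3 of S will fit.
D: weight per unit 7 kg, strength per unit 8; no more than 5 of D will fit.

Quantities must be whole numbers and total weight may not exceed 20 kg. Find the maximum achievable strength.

Q has the best ratio (8/4); taking only Q gives at most 2×8 = 16 (stopped by the supply cap of 2).
Mixing does better — 2×Q, 1×S, and 1×D: weight 18 ≤ 20, strength 2·8 + 1·2 + 1·8 = 26.

26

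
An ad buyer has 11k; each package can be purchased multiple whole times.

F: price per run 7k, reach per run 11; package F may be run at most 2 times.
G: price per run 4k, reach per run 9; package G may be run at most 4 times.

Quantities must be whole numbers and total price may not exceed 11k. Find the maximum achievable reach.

20

This is a bounded integer knapsack.
G has the best ratio (9/4); taking only G gives at most 2×9 = 18 (stopped by the price limit).
Mixing does better — 1×F and 1×G: price 11 ≤ 11, reach 1·11 + 1·9 = 20.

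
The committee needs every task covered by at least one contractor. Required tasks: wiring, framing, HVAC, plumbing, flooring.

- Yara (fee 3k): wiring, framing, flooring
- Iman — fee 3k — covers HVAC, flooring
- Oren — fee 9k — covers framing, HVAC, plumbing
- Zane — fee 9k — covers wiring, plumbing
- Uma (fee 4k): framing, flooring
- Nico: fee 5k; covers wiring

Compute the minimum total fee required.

12

Choose Yara and Oren: together they cover wiring, framing, HVAC, plumbing, flooring — every task.
Total fee: 3 + 9 = 12.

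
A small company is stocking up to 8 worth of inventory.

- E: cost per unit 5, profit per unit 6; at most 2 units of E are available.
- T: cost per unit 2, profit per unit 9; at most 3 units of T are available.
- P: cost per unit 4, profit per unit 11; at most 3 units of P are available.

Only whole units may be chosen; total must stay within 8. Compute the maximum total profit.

3×T: cost 6 ≤ 8, profit 3·9 = 27.
2×T and 1×P: cost 8 ≤ 8, profit 2·9 + 1·11 = 29.
Best is 29.

29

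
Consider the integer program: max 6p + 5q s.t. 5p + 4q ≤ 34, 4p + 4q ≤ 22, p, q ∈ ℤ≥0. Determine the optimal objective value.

(p,q)=(5,0): 5·5+4·0=25≤34, 4·5+4·0=20≤22, objective 30.
(p,q)=(4,1): 5·4+4·1=24≤34, 4·4+4·1=20≤22, objective 29.
No feasible integer point exceeds 30.

30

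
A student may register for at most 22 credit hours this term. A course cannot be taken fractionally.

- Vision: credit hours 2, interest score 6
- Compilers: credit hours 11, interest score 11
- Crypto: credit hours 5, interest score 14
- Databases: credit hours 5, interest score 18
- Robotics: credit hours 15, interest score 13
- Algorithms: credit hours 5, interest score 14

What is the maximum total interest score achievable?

Take Vision, Crypto, Databases, and Algorithms: credit hours 2 + 5 + 5 + 5 = 17 ≤ 22, interest score 6 + 14 + 18 + 14 = 52.
No other feasible combination does better.

52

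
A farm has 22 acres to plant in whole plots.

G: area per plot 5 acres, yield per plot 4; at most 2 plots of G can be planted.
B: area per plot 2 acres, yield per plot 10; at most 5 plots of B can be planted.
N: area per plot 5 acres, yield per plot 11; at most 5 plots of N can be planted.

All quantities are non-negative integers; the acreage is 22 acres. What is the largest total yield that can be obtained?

72

B has the best ratio (10/2); taking only B gives at most 5×10 = 50 (stopped by the supply cap of 5).
Mixing does better — 5×B and 2×N: area 20 ≤ 22, yield 5·10 + 2·11 = 72.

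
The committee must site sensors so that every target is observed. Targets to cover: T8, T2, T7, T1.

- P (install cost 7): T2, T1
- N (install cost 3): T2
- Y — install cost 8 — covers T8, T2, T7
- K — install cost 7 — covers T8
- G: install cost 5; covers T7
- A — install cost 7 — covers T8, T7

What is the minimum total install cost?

The greedy cost-per-new-target heuristic would pick Y and P for 15, but a cheaper cover exists.
Choose P and A: together they cover T8, T2, T7, T1 — every target.
Total install cost: 7 + 7 = 14.
No cover costs less than 14.

14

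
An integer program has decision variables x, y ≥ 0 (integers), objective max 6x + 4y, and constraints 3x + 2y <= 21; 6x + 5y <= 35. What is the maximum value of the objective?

Relaxing integrality, the LP optimum is 35.00 at (x,y) = (5.83, 0), which is not an integer point.
(x,y)=(5,1): 3·5+2·1=17≤21, 6·5+5·1=35≤35, objective 34.
(x,y)=(4,2): 3·4+2·2=16≤21, 6·4+5·2=34≤35, objective 32.
(x,y)=(5,0): 3·5+2·0=15≤21, 6·5+5·0=30≤35, objective 30.
The best lattice point is (5,1), giving 34.

34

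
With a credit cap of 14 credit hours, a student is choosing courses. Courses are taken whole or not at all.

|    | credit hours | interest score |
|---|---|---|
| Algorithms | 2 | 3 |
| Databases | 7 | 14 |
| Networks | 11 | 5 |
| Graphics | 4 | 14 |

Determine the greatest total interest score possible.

31

This is an integer program with binary decision variables.
Databases + Graphics: credit hours 7 + 4 = 11 ≤ 14, interest score 14 + 14 = 28.
Algorithms + Graphics: credit hours 2 + 4 = 6 ≤ 14, interest score 3 + 14 = 17.
Algorithms + Databases + Graphics: credit hours 2 + 7 + 4 = 13 ≤ 14, interest score 3 + 14 + 14 = 31.
Best is Algorithms, Databases, and Graphics with total interest score 31.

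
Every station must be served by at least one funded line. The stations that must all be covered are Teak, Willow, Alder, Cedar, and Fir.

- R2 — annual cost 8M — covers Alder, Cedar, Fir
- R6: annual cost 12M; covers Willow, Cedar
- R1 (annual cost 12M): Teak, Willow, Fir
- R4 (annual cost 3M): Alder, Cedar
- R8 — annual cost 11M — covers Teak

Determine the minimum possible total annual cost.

15

This is an integer covering problem.
Choose R1 and R4: together they cover Teak, Willow, Alder, Cedar, Fir — every station.
Total annual cost: 12 + 3 = 15.
No cover costs less than 15.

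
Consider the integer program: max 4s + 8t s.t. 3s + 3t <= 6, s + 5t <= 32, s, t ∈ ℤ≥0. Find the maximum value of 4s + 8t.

(s,t)=(0,2): 3·0+3·2=6≤6, 1·0+5·2=10≤32, objective 16.
(s,t)=(1,1): 3·1+3·1=6≤6, 1·1+5·1=6≤32, objective 12.
(s,t)=(0,1): 3·0+3·1=3≤6, 1·0+5·1=5≤32, objective 8.
Maximum is 16 at (s,t)=(0,2).

16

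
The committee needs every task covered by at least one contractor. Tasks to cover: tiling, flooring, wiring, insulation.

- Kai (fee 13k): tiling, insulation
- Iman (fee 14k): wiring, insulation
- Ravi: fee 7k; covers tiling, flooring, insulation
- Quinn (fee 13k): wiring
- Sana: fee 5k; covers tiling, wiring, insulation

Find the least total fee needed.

12

Choose Ravi and Sana: together they cover tiling, flooring, wiring, insulation — every task.
Total fee: 7 + 5 = 12.
No cover costs less than 12.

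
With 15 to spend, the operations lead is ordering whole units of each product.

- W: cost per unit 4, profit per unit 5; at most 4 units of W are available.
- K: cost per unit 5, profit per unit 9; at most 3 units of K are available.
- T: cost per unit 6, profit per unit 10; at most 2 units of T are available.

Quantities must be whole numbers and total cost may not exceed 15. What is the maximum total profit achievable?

27

K has the best ratio (9/5); taking only K gives at most 3×9 = 27 (stopped by the cost limit).
Optimal: 3×K: cost 15 ≤ 15, profit 3·9 = 27.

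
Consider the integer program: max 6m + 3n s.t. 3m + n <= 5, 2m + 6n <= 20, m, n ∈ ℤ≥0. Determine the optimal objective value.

(m,n)=(1,2): 3·1+1·2=5≤5, 2·1+6·2=14≤20, objective 12.
(m,n)=(1,1): 3·1+1·1=4≤5, 2·1+6·1=8≤20, objective 9.
(m,n)=(0,3): 3·0+1·3=3≤5, 2·0+6·3=18≤20, objective 9.
No feasible integer point exceeds 12.

12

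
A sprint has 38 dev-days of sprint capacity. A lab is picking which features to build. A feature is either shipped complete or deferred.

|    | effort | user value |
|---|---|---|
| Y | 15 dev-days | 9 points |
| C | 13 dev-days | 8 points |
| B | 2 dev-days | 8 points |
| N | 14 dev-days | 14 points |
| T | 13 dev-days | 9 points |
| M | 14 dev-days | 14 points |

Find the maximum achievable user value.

B + T + M: effort 2 + 13 + 14 = 29 ≤ 38, user value 8 + 9 + 14 = 31.
B + N + T: effort 2 + 14 + 13 = 29 ≤ 38, user value 8 + 14 + 9 = 31.
B + N + M: effort 2 + 14 + 14 = 30 ≤ 38, user value 8 + 14 + 14 = 36.
Best is B, N, and M with total user value 36.

36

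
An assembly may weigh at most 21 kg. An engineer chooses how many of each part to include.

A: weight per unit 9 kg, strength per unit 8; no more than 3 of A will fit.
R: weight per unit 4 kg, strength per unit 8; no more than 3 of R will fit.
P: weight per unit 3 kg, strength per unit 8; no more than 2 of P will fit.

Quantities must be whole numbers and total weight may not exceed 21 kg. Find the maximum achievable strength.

This is a bounded integer knapsack.
P has the best ratio (8/3); taking only P gives at most 2×8 = 16 (stopped by the supply cap of 2).
Mixing does better — 3×R and 2×P: weight 18 ≤ 21, strength 3·8 + 2·8 = 40.

40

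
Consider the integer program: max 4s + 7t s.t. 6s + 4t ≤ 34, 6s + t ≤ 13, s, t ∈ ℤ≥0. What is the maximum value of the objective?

The continuous relaxation peaks at (0, 8.5) with value 59.50; rounding to a feasible lattice point costs some objective.
(s,t)=(0,8): 6·0+4·8=32≤34, 6·0+1·8=8≤13, objective 56.
(s,t)=(1,7): 6·1+4·7=34≤34, 6·1+1·7=13≤13, objective 53.
(s,t)=(0,7): 6·0+4·7=28≤34, 6·0+1·7=7≤13, objective 49.
The best lattice point is (0,8), giving 56.

56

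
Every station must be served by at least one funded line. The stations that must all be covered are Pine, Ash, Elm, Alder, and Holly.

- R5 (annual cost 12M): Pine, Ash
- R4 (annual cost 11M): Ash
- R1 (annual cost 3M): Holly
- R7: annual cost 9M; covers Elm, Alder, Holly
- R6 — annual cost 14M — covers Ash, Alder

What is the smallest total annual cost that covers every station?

The greedy cost-per-new-station heuristic would pick R1, R7, and R5 for 24, but a cheaper cover exists.
Choose R5 and R7: together they cover Pine, Ash, Elm, Alder, Holly — every station.
Total annual cost: 12 + 9 = 21.
No cover costs less than 21.

21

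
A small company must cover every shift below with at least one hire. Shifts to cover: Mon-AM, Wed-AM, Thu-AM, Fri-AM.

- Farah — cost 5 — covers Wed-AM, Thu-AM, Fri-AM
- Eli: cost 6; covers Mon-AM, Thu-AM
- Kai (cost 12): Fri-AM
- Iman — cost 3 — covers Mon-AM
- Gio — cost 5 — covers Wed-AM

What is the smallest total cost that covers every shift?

Choose Farah and Iman: together they cover Mon-AM, Wed-AM, Thu-AM, Fri-AM — every shift.
Total cost: 5 + 3 = 8.
No cover costs less than 8.

8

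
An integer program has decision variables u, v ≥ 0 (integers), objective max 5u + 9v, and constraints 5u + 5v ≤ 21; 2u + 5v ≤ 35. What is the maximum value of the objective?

The continuous relaxation peaks at (0, 4.2) with value 37.80; rounding to a feasible lattice point costs some objective.
(u,v)=(0,4): 5·0+5·4=20≤21, 2·0+5·4=20≤35, objective 36.
(u,v)=(1,3): 5·1+5·3=20≤21, 2·1+5·3=17≤35, objective 32.
(u,v)=(0,3): 5·0+5·3=15≤21, 2·0+5·3=15≤35, objective 27.
The best lattice point is (0,4), giving 36.

36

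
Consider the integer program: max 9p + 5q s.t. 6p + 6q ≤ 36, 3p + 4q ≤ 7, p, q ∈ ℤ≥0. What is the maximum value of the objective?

(p,q)=(2,0) is feasible, giving 18.
(p,q)=(1,1) is feasible, giving 14.
No feasible integer point exceeds 18.

18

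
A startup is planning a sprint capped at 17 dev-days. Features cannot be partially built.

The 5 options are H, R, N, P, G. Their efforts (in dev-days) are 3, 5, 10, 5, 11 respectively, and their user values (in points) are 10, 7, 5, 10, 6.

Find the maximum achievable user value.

Allowing fractional choices, the relaxed optimum would be about 29.2, but features are indivisible.
H + P: effort 3 + 5 = 8 ≤ 17, user value 10 + 10 = 20.
H + R: effort 3 + 5 = 8 ≤ 17, user value 10 + 7 = 17.
H + R + P: effort 3 + 5 + 5 = 13 ≤ 17, user value 10 + 7 + 10 = 27.
Best is H, R, and P with total user value 27.

27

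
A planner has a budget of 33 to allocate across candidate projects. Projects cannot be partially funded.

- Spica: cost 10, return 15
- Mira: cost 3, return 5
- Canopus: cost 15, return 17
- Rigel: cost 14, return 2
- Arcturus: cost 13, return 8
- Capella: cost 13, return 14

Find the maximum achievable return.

37

Spica + Mira + Capella: cost 10 + 3 + 13 = 26 ≤ 33, return 15 + 5 + 14 = 34.
Spica + Mira + Canopus: cost 10 + 3 + 15 = 28 ≤ 33, return 15 + 5 + 17 = 37.
Mira + Canopus + Capella: cost 3 + 15 + 13 = 31 ≤ 33, return 5 + 17 + 14 = 36.
Best is Spica, Mira, and Canopus with total return 37.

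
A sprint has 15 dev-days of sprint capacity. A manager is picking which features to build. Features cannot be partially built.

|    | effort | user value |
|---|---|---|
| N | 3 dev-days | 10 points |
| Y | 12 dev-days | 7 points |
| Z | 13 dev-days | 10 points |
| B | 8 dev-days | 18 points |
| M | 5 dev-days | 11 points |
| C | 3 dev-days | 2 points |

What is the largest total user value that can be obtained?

30

Take N, B, and C: effort 3 + 8 + 3 = 14 ≤ 15, user value 10 + 18 + 2 = 30.
No other feasible combination does better.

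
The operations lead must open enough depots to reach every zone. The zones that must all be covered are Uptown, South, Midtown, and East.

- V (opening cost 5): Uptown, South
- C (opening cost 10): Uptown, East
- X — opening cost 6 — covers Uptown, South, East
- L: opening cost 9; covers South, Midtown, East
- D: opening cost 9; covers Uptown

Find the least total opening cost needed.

This is a weighted set-cover instance.
The greedy cost-per-new-zone heuristic would pick X and L for 15, but a cheaper cover exists.
Choose V and L: together they cover Uptown, South, Midtown, East — every zone.
Total opening cost: 5 + 9 = 14.
No cover costs less than 14.

14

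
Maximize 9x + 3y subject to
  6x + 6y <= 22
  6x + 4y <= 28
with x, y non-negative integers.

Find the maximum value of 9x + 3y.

(x,y)=(3,0): 6·3+6·0=18≤22, 6·3+4·0=18≤28, objective 27.
(x,y)=(2,1): 6·2+6·1=18≤22, 6·2+4·1=16≤28, objective 21.
(x,y)=(2,0): 6·2+6·0=12≤22, 6·2+4·0=12≤28, objective 18.
No feasible integer point exceeds 27.

27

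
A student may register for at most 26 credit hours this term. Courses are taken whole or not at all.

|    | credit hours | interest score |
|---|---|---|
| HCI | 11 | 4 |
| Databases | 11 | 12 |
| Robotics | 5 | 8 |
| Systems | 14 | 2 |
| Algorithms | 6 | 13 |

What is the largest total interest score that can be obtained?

Take Databases, Robotics, and Algorithms: credit hours 11 + 5 + 6 = 22 ≤ 26, interest score 12 + 8 + 13 = 33.
No other feasible combination does better.

33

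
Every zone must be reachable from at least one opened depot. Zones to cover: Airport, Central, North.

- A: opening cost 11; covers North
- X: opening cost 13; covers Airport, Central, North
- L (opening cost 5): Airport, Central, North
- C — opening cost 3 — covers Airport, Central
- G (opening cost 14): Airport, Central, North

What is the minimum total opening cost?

This is an integer covering problem.
The greedy cost-per-new-zone heuristic would pick C and L for 8, but a cheaper cover exists.
L alone covers Airport, Central, North — every zone.
Total opening cost: 5.
No cover costs less than 5.

5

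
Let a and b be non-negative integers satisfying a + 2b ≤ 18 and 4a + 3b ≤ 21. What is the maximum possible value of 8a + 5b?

The continuous relaxation peaks at (5.25, 0) with value 42.00; rounding to a feasible lattice point costs some objective.
(a,b)=(5,0): 1·5+2·0=5≤18, 4·5+3·0=20≤21, objective 40.
(a,b)=(4,1): 1·4+2·1=6≤18, 4·4+3·1=19≤21, objective 37.
(a,b)=(4,0): 1·4+2·0=4≤18, 4·4+3·0=16≤21, objective 32.
No feasible integer point exceeds 40.

40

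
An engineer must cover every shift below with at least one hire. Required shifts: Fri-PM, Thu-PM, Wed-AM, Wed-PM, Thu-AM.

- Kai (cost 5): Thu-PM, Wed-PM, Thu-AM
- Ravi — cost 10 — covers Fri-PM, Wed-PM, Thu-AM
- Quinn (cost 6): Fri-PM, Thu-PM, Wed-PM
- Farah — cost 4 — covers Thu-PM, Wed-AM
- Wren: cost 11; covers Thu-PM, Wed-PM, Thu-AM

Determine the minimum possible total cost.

The greedy cost-per-new-shift heuristic would pick Kai, Farah, and Quinn for 15, but a cheaper cover exists.
Choose Ravi and Farah: together they cover Fri-PM, Thu-PM, Wed-AM, Wed-PM, Thu-AM — every shift.
Total cost: 10 + 4 = 14.
No cover costs less than 14.

14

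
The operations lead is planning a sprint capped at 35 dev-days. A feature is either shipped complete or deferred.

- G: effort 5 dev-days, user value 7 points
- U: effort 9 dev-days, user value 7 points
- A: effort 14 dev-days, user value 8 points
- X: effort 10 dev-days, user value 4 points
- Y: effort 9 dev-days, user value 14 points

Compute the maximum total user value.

32

Allowing fractional choices, the relaxed optimum would be about 34.9, but features are indivisible.
G + U + X + Y: effort 5 + 9 + 10 + 9 = 33 ≤ 35, user value 7 + 7 + 4 + 14 = 32.
G + A + Y: effort 5 + 14 + 9 = 28 ≤ 35, user value 7 + 8 + 14 = 29.
Best is G, U, X, and Y with total user value 32.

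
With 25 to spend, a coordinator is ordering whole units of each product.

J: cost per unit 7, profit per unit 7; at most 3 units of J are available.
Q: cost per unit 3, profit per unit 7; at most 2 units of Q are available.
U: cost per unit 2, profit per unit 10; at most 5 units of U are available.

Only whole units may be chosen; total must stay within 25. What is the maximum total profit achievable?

This is a bounded integer knapsack.
1×J, 2×Q, and 5×U: cost 23 ≤ 25, profit 1·7 + 2·7 + 5·10 = 71.
2×Q and 5×U: cost 16 ≤ 25, profit 2·7 + 5·10 = 64.
Best is 71.

71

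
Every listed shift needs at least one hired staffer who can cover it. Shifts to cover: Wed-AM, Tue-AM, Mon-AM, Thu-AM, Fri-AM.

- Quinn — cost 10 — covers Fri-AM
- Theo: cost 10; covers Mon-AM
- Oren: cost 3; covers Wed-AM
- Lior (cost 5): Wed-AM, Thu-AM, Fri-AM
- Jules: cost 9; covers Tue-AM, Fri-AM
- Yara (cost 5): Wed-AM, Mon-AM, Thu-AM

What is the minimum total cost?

14

The greedy cost-per-new-shift heuristic would pick Lior, Yara, and Jules for 19, but a cheaper cover exists.
Choose Jules and Yara: together they cover Wed-AM, Tue-AM, Mon-AM, Thu-AM, Fri-AM — every shift.
Total cost: 9 + 5 = 14.
No cover costs less than 14.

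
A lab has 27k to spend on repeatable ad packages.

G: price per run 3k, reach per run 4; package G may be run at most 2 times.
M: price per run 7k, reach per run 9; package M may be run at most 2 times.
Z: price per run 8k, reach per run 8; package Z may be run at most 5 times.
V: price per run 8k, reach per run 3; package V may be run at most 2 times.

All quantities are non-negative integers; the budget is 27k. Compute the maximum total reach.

30

1×G, 1×M, and 2×Z: price 26 ≤ 27, reach 1·4 + 1·9 + 2·8 = 29.
1×G, 2×M, and 1×Z: price 25 ≤ 27, reach 1·4 + 2·9 + 1·8 = 30.
Best is 30.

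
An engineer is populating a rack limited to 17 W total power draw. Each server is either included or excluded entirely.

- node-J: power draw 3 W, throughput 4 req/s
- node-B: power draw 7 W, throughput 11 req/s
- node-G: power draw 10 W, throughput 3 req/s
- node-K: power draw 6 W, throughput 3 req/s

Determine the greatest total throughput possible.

node-J + node-B + node-K: power draw 3 + 7 + 6 = 16 ≤ 17, throughput 4 + 11 + 3 = 18.
node-J + node-B: power draw 3 + 7 = 10 ≤ 17, throughput 4 + 11 = 15.
node-B + node-K: power draw 7 + 6 = 13 ≤ 17, throughput 11 + 3 = 14.
Best is node-J, node-B, and node-K with total throughput 18.

18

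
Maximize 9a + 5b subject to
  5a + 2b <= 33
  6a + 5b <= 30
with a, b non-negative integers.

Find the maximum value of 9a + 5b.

45

(a,b)=(5,0) is feasible, giving 45.
(a,b)=(4,1) is feasible, giving 41.
(a,b)=(4,0) is feasible, giving 36.
The best lattice point is (5,0), giving 45.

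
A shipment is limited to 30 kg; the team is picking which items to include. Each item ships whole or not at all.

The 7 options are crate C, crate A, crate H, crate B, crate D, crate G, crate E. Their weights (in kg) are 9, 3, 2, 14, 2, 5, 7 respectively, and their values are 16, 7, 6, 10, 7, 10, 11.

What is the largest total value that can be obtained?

57

Take crate C, crate A, crate H, crate D, crate G, and crate E: weight 9 + 3 + 2 + 2 + 5 + 7 = 28 ≤ 30, value 16 + 7 + 6 + 7 + 10 + 11 = 57.
No other feasible combination does better.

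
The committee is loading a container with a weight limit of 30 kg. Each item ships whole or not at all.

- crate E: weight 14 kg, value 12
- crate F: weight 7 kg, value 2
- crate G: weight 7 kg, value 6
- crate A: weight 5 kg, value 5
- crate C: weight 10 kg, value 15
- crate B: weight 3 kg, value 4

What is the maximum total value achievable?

32

This is an integer program with binary decision variables.
crate E + crate C + crate B: weight 14 + 10 + 3 = 27 ≤ 30, value 12 + 15 + 4 = 31.
crate E + crate A + crate C: weight 14 + 5 + 10 = 29 ≤ 30, value 12 + 5 + 15 = 32.
Best is crate E, crate A, and crate C with total value 32.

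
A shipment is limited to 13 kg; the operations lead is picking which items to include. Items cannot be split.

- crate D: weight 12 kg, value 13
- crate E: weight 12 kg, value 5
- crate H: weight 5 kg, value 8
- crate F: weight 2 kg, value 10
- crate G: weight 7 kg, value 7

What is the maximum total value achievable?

18

This is a 0-1 knapsack instance.
Allowing fractional choices, the relaxed optimum would be about 24.5, but items are indivisible.
crate H + crate G: weight 5 + 7 = 12 ≤ 13, value 8 + 7 = 15.
crate H + crate F: weight 5 + 2 = 7 ≤ 13, value 8 + 10 = 18.
crate F + crate G: weight 2 + 7 = 9 ≤ 13, value 10 + 7 = 17.
Best is crate H and crate F with total value 18.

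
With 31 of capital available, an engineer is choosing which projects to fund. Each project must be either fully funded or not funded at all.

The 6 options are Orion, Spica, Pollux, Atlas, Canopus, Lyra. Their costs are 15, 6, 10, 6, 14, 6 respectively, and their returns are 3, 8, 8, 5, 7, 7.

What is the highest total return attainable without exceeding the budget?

This is an integer program with binary decision variables.
Take Spica, Pollux, Atlas, and Lyra: cost 6 + 10 + 6 + 6 = 28 ≤ 31, return 8 + 8 + 5 + 7 = 28.
No other feasible combination does better.

28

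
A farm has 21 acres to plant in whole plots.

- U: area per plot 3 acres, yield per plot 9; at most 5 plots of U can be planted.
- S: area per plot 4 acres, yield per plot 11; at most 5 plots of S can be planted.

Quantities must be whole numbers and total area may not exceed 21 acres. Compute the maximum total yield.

U has the best ratio (9/3); taking only U gives at most 5×9 = 45 (stopped by the supply cap of 5).
Mixing does better — 3×U and 3×S: area 21 ≤ 21, yield 3·9 + 3·11 = 60.

60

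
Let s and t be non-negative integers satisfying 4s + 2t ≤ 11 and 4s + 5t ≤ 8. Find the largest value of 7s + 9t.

Relaxing integrality, the LP optimum is 14.40 at (s,t) = (0, 1.6), which is not an integer point.
(s,t)=(2,0): 4·2+2·0=8≤11, 4·2+5·0=8≤8, objective 14.
(s,t)=(0,1): 4·0+2·1=2≤11, 4·0+5·1=5≤8, objective 9.
(s,t)=(1,0): 4·1+2·0=4≤11, 4·1+5·0=4≤8, objective 7.
The best lattice point is (2,0), giving 14.

14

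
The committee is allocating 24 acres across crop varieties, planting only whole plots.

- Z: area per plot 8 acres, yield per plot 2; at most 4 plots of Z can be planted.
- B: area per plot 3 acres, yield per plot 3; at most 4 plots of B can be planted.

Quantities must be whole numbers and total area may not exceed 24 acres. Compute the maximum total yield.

14

Take 1×Z and 4×B: area 20 ≤ 24, yield 1·2 + 4·3 = 14.
B has the best ratio (3/3) and is taken to its limit of 4; remaining capacity is filled optimally with the others.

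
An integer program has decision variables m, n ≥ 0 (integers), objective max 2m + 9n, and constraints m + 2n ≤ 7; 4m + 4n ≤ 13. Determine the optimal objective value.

27

Relaxing integrality, the LP optimum is 29.25 at (m,n) = (0, 3.25), which is not an integer point.
(m,n)=(0,3) is feasible, giving 27.
(m,n)=(1,2) is feasible, giving 20.
No feasible integer point exceeds 27.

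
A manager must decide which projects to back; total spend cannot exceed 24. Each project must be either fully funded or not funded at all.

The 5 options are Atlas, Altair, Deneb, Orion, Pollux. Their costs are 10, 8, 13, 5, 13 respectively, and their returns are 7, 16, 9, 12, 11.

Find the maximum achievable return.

Allowing fractional choices, the relaxed optimum would be about 37.3, but projects are indivisible.
Atlas + Altair + Orion: cost 10 + 8 + 5 = 23 ≤ 24, return 7 + 16 + 12 = 35.
Altair + Pollux: cost 8 + 13 = 21 ≤ 24, return 16 + 11 = 27.
Altair + Orion: cost 8 + 5 = 13 ≤ 24, return 16 + 12 = 28.
Best is Atlas, Altair, and Orion with total return 35.

35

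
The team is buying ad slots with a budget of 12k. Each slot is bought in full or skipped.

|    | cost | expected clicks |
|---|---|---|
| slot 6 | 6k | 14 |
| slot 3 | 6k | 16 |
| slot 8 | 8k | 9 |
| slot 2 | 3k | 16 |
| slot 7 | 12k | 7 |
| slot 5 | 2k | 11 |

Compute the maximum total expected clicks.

43

This is a 0-1 knapsack instance.
slot 3 + slot 2 + slot 5: cost 6 + 3 + 2 = 11 ≤ 12, expected clicks 16 + 16 + 11 = 43.
slot 3 + slot 2: cost 6 + 3 = 9 ≤ 12, expected clicks 16 + 16 = 32.
slot 6 + slot 2 + slot 5: cost 6 + 3 + 2 = 11 ≤ 12, expected clicks 14 + 16 + 11 = 41.
Best is slot 3, slot 2, and slot 5 with total expected clicks 43.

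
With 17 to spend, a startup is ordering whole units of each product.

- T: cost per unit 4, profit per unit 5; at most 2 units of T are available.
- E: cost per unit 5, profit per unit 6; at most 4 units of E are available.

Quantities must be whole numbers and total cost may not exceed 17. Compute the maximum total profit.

18

This is a bounded integer knapsack.
T has the best ratio (5/4); taking only T gives at most 2×5 = 10 (stopped by the supply cap of 2).
Mixing does better — 3×E: cost 15 ≤ 17, profit 3·6 = 18.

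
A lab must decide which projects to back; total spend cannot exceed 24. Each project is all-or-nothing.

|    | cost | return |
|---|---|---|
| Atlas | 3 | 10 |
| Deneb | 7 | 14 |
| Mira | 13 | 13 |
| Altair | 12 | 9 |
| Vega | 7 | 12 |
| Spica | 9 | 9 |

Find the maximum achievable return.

37

Allowing fractional choices, the relaxed optimum would be about 43.0, but projects are indivisible.
Atlas + Deneb + Vega: cost 3 + 7 + 7 = 17 ≤ 24, return 10 + 14 + 12 = 36.
Atlas + Mira + Vega: cost 3 + 13 + 7 = 23 ≤ 24, return 10 + 13 + 12 = 35.
Atlas + Deneb + Mira: cost 3 + 7 + 13 = 23 ≤ 24, return 10 + 14 + 13 = 37.
Best is Atlas, Deneb, and Mira with total return 37.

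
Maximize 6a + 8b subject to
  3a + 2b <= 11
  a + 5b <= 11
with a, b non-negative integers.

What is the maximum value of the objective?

Relaxing integrality, the LP optimum is 28.77 at (a,b) = (2.54, 1.69), which is not an integer point.
(a,b)=(3,1): 3·3+2·1=11≤11, 1·3+5·1=8≤11, objective 26.
(a,b)=(1,2): 3·1+2·2=7≤11, 1·1+5·2=11≤11, objective 22.
(a,b)=(2,1): 3·2+2·1=8≤11, 1·2+5·1=7≤11, objective 20.
No feasible integer point exceeds 26.

26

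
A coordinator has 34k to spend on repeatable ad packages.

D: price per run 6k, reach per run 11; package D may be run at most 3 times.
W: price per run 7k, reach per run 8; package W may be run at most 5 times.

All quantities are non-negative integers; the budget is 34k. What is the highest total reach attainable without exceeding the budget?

49

This is a bounded integer knapsack.
2×D and 3×W: price 33 ≤ 34, reach 2·11 + 3·8 = 46.
3×D and 2×W: price 32 ≤ 34, reach 3·11 + 2·8 = 49.
Best is 49.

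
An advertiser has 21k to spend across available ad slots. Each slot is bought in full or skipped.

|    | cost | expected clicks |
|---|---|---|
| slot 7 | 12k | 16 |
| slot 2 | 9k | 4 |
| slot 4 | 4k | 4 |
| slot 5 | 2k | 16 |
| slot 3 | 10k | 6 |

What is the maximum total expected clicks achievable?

36

Treat it as a binary knapsack problem.
Take slot 7, slot 4, and slot 5: cost 12 + 4 + 2 = 18 ≤ 21, expected clicks 16 + 4 + 16 = 36.
No other feasible combination does better.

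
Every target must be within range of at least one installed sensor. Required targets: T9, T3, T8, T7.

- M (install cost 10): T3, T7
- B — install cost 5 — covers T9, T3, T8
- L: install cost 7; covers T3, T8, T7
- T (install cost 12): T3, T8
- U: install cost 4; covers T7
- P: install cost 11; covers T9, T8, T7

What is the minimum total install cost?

Choose B and U: together they cover T9, T3, T8, T7 — every target.
Total install cost: 5 + 4 = 9.
No cover costs less than 9.

9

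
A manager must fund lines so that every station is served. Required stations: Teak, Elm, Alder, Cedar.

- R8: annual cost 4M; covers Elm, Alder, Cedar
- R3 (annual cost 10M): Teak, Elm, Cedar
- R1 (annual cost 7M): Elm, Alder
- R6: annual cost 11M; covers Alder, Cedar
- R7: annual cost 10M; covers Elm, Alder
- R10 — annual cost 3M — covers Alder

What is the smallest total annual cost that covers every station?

This is an integer covering problem.
Choose R3 and R10: together they cover Teak, Elm, Alder, Cedar — every station.
Total annual cost: 10 + 3 = 13.

13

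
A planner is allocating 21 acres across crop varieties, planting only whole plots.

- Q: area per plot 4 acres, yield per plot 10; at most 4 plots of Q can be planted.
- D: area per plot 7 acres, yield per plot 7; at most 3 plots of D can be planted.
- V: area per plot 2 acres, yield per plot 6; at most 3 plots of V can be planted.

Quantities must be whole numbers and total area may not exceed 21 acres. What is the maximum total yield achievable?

52

Take 4×Q and 2×V: area 20 ≤ 21, yield 4·10 + 2·6 = 52.
No other integer combination yields more.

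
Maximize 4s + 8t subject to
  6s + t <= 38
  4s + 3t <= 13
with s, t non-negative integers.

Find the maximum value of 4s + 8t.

32

The continuous relaxation peaks at (0, 4.33) with value 34.67; rounding to a feasible lattice point costs some objective.
(s,t)=(0,4): 6·0+1·4=4≤38, 4·0+3·4=12≤13, objective 32.
(s,t)=(1,3): 6·1+1·3=9≤38, 4·1+3·3=13≤13, objective 28.
The best lattice point is (0,4), giving 32.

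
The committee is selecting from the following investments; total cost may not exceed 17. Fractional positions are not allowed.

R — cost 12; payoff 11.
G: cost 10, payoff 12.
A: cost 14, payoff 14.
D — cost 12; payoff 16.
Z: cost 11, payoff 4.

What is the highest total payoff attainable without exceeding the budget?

16

A: cost 14 ≤ 17, payoff 14.
G: cost 10 ≤ 17, payoff 12.
D: cost 12 ≤ 17, payoff 16.
Best is D with total payoff 16.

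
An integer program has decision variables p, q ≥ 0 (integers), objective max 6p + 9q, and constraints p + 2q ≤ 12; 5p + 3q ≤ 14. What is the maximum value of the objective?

36

Relaxing integrality, the LP optimum is 42.00 at (p,q) = (0, 4.67), which is not an integer point.
(p,q)=(0,4): 1·0+2·4=8≤12, 5·0+3·4=12≤14, objective 36.
(p,q)=(1,3): 1·1+2·3=7≤12, 5·1+3·3=14≤14, objective 33.
(p,q)=(0,3): 1·0+2·3=6≤12, 5·0+3·3=9≤14, objective 27.
No feasible integer point exceeds 36.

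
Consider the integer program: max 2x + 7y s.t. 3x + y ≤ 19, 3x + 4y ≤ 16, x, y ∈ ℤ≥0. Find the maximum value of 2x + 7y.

(x,y)=(0,4): 3·0+1·4=4≤19, 3·0+4·4=16≤16, objective 28.
(x,y)=(1,3): 3·1+1·3=6≤19, 3·1+4·3=15≤16, objective 23.
(x,y)=(0,3): 3·0+1·3=3≤19, 3·0+4·3=12≤16, objective 21.
Maximum is 28 at (x,y)=(0,4).

28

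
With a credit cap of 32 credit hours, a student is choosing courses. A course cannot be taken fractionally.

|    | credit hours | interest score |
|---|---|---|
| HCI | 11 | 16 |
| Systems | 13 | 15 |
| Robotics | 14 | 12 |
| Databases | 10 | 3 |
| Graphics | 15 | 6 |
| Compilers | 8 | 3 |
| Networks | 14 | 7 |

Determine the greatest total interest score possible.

Allowing fractional choices, the relaxed optimum would be about 37.9, but courses are indivisible.
HCI + Systems: credit hours 11 + 13 = 24 ≤ 32, interest score 16 + 15 = 31.
HCI + Robotics: credit hours 11 + 14 = 25 ≤ 32, interest score 16 + 12 = 28.
HCI + Systems + Compilers: credit hours 11 + 13 + 8 = 32 ≤ 32, interest score 16 + 15 + 3 = 34.
Best is HCI, Systems, and Compilers with total interest score 34.

34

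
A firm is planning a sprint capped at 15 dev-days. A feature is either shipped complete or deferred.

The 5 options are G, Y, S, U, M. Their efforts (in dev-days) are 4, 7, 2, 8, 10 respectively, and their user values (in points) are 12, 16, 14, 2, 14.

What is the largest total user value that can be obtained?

Allowing fractional choices, the relaxed optimum would be about 44.8, but features are indivisible.
G + Y: effort 4 + 7 = 11 ≤ 15, user value 12 + 16 = 28.
G + Y + S: effort 4 + 7 + 2 = 13 ≤ 15, user value 12 + 16 + 14 = 42.
Y + S: effort 7 + 2 = 9 ≤ 15, user value 16 + 14 = 30.
Best is G, Y, and S with total user value 42.

42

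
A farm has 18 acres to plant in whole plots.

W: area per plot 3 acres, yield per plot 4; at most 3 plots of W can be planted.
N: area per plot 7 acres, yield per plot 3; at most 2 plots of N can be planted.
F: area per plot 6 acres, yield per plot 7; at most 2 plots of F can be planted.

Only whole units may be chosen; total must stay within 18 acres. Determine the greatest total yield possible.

Take 2×W and 2×F: area 18 ≤ 18, yield 2·4 + 2·7 = 22.
No other integer combination yields more.

22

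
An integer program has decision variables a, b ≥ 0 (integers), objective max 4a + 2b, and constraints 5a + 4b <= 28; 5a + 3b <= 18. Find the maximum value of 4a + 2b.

(a,b)=(3,1): 5·3+4·1=19≤28, 5·3+3·1=18≤18, objective 14.
(a,b)=(3,0): 5·3+4·0=15≤28, 5·3+3·0=15≤18, objective 12.
(a,b)=(2,2): 5·2+4·2=18≤28, 5·2+3·2=16≤18, objective 12.
Maximum is 14 at (a,b)=(3,1).

14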